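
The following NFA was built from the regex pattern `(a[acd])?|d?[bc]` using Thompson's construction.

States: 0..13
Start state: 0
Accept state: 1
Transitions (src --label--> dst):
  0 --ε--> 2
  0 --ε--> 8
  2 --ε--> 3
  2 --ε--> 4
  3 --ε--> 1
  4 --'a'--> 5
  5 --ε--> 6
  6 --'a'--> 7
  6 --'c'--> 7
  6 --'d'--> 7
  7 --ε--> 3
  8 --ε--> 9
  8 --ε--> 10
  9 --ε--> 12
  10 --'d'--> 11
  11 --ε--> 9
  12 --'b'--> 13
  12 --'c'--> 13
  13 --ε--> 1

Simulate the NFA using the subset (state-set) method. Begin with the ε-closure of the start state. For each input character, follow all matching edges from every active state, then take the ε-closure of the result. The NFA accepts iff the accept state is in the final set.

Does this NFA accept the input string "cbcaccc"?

S₀ = ε-closure({0}) = {0,1,2,3,4,8,9,10,12}
'c' @ 1: {1,13}  (accept∈set)
'b' @ 2: {}  — no active states
rest 'caccc' ignored (set empty)
final: {}; accept 1 not in set

Answer: REJECT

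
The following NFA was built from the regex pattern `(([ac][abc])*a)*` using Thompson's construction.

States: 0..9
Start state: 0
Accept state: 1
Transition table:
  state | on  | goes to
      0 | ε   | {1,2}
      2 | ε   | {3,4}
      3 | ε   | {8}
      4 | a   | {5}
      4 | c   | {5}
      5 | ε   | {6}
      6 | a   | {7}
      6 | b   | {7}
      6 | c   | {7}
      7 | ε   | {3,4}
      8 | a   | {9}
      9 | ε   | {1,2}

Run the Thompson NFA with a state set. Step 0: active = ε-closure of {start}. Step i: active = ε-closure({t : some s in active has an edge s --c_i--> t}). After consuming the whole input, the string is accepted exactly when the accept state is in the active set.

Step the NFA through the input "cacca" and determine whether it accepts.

Answer: ACCEPT

Trace:
start: ε-closure({0}) = {0,1,2,3,4,8}
'c' @ 1: {5,6}
'a' @ 2: {3,4,7,8}
'c' @ 3: {5,6}
'c' @ 4: {3,4,7,8}
'a' @ 5: {1,2,3,4,5,6,8,9}  ✓accept
final: {1,2,3,4,5,6,8,9}; accept 1 in set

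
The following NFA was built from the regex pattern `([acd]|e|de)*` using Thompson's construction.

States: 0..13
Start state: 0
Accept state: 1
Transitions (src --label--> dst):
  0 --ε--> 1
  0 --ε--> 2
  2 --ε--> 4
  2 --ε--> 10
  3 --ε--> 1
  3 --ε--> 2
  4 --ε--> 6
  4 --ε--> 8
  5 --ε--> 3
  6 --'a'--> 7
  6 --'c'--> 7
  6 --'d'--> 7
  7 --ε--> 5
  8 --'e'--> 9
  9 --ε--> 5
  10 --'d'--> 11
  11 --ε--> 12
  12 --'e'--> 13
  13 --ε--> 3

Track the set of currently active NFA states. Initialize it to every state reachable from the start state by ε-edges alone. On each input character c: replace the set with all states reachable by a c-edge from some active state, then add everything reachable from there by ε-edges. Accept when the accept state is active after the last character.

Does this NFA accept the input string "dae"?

Answer: ACCEPT

Trace:
S₀ = ε-closure({0}) = {0,1,2,4,6,8,10}
'd' @ 1: {1,2,3,4,5,6,7,8,10,11,12}  [accepting]
'a' @ 2: {1,2,3,4,5,6,7,8,10}  [accepting]
'e' @ 3: {1,2,3,4,5,6,8,9,10}  [accepting]
final: {1,2,3,4,5,6,8,9,10}; accept 1 in set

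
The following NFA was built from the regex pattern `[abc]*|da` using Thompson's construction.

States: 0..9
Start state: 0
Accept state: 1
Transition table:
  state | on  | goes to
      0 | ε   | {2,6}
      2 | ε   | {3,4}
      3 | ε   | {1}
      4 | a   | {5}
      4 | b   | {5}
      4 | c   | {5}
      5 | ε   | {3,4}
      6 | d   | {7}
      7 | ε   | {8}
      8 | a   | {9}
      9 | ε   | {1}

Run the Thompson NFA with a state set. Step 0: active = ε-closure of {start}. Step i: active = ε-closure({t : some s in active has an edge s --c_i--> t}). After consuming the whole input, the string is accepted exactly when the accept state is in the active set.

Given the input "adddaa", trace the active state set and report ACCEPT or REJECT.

start: ε-closure({0}) = {0,1,2,3,4,6}
'a' @ 1: {1,3,4,5}  [accepting]
'd' @ 2: {}  — state set empty
rest 'ddaa' ignored (set empty)
after full input: {}  (accept=1 not in)

Answer: REJECT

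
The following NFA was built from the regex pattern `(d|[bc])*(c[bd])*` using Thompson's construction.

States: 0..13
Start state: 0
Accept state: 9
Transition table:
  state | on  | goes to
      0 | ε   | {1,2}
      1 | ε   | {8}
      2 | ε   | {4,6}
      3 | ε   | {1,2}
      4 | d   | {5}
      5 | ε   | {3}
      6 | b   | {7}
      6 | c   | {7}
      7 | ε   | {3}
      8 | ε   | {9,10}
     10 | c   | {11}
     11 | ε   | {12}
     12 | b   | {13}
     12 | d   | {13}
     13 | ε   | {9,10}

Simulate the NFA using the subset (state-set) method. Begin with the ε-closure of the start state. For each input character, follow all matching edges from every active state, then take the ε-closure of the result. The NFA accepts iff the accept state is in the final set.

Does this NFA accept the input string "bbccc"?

Answer: ACCEPT

Steps:
S₀ = ε-closure({0}) = {0,1,2,4,6,8,9,10}
'b' @ 1: {1,2,3,4,6,7,8,9,10}  (accept∈set)
'b' @ 2: {1,2,3,4,6,7,8,9,10}  (accept∈set)
'c' @ 3: {1,2,3,4,6,7,8,9,10,11,12}  (accept∈set)
'c' @ 4: {1,2,3,4,6,7,8,9,10,11,12}  (accept∈set)
'c' @ 5: {1,2,3,4,6,7,8,9,10,11,12}  (accept∈set)
after full input: {1,2,3,4,6,7,8,9,10,11,12}  (accept=9 in)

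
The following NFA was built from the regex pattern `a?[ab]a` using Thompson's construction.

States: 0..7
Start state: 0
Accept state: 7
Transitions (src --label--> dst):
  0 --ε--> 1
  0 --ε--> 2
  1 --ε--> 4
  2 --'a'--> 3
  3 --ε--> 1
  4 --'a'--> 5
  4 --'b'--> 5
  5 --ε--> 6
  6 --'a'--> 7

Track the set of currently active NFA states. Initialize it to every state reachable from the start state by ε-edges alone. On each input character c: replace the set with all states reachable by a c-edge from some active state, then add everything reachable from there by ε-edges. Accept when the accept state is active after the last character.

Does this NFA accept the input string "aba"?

Answer: ACCEPT

Trace:
initial (ε-close {0}): {0,1,2,4}
'a' @ 1: {1,3,4,5,6}
'b' @ 2: {5,6}
'a' @ 3: {7}  ✓accept
final: {7}; accept 7 in set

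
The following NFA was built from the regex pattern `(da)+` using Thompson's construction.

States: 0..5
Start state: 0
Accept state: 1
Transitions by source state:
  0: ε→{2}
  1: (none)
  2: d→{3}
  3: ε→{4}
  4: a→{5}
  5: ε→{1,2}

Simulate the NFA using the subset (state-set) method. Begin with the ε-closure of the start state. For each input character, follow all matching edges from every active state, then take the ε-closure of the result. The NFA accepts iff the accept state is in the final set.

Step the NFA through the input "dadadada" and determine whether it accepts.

initial (ε-close {0}): {0,2}
'd' @ 1: {3,4}
'a' @ 2: {1,2,5}  ✓accept
'd' @ 3: {3,4}
'a' @ 4: {1,2,5}  ✓accept
'd' @ 5: {3,4}
'a' @ 6: {1,2,5}  ✓accept
'd' @ 7: {3,4}
'a' @ 8: {1,2,5}  ✓accept
after full input: {1,2,5}  (accept=1 in)

Answer: ACCEPT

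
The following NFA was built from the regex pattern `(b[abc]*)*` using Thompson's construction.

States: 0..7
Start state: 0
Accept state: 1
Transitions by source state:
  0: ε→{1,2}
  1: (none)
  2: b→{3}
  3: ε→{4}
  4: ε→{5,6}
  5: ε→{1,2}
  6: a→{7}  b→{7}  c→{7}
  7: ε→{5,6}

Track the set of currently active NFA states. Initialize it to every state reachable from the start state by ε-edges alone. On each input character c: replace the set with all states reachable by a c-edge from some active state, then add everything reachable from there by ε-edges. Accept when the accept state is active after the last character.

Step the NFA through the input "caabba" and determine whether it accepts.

initial (ε-close {0}): {0,1,2}
'c' @ 1: {}  — no active states
rest 'aabba' ignored (set empty)
final: {}; accept 1 not in set

Answer: REJECT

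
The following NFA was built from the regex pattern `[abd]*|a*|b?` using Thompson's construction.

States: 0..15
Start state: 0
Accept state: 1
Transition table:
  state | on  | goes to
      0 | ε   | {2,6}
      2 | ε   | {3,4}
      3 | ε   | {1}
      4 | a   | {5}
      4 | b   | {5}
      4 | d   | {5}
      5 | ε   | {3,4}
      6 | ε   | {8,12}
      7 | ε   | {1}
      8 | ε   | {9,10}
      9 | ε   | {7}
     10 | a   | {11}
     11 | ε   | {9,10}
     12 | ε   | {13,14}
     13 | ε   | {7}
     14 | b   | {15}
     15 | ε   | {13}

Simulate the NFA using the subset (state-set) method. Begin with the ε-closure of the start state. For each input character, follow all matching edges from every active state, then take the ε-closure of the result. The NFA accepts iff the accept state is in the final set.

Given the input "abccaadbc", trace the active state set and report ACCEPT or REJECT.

start: ε-closure({0}) = {0,1,2,3,4,6,7,8,9,10,12,13,14}
'a' @ 1: {1,3,4,5,7,9,10,11}  ✓accept
'b' @ 2: {1,3,4,5}  ✓accept
'c' @ 3: {}  — no active states
rest 'caadbc' ignored (set empty)
end set {} — state 1 not in

Answer: REJECT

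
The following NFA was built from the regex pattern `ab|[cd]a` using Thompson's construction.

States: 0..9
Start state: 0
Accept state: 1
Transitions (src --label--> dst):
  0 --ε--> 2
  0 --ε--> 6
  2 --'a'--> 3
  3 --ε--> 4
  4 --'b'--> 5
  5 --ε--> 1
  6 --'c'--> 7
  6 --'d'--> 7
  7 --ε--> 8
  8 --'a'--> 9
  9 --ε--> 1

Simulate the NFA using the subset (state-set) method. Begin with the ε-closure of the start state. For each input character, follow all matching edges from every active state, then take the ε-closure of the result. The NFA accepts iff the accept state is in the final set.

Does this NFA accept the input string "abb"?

Answer: REJECT

Trace:
S₀ = ε-closure({0}) = {0,2,6}
'a' @ 1: {3,4}
'b' @ 2: {1,5}  ✓accept
'b' @ 3: {}  — no active states
final: {}; accept 1 not in set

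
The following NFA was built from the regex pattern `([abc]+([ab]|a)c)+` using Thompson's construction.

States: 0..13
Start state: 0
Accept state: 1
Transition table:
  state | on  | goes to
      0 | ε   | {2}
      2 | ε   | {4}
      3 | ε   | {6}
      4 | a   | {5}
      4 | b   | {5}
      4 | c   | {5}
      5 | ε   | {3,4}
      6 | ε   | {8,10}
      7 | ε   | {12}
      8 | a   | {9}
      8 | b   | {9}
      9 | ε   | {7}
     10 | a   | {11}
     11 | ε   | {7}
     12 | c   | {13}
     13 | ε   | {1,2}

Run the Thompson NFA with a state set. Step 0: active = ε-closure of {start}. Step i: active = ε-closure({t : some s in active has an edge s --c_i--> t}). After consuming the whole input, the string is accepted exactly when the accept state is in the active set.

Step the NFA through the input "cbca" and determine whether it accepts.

Answer: REJECT

Derivation:
start: ε-closure({0}) = {0,2,4}
'c' @ 1: {3,4,5,6,8,10}
'b' @ 2: {3,4,5,6,7,8,9,10,12}
'c' @ 3: {1,2,3,4,5,6,8,10,13}  [accepting]
'a' @ 4: {3,4,5,6,7,8,9,10,11,12}
after full input: {3,4,5,6,7,8,9,10,11,12}  (accept=1 not in)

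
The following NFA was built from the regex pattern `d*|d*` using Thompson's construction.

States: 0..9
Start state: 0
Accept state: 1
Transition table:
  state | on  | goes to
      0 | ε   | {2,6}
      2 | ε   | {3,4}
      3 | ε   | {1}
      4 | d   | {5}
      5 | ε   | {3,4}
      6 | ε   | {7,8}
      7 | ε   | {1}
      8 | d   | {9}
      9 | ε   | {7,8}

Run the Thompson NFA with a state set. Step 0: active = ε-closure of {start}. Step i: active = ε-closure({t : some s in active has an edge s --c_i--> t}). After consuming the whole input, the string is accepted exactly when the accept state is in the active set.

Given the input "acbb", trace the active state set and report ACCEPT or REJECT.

start: ε-closure({0}) = {0,1,2,3,4,6,7,8}
'a' @ 1: {}  — no active states
rest 'cbb' ignored (set empty)
final: {}; accept 1 not in set

Answer: REJECT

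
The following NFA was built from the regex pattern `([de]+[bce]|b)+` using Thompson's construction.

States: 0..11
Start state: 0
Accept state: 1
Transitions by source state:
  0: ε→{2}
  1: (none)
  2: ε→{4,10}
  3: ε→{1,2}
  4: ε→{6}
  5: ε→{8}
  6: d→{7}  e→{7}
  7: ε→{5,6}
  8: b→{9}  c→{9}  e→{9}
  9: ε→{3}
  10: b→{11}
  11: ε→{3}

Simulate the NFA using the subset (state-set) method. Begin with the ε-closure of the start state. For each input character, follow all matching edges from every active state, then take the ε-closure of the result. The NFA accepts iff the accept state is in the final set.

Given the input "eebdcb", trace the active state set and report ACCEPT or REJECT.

S₀ = ε-closure({0}) = {0,2,4,6,10}
'e' @ 1: {5,6,7,8}
'e' @ 2: {1,2,3,4,5,6,7,8,9,10}  [accepting]
'b' @ 3: {1,2,3,4,6,9,10,11}  [accepting]
'd' @ 4: {5,6,7,8}
'c' @ 5: {1,2,3,4,6,9,10}  [accepting]
'b' @ 6: {1,2,3,4,6,10,11}  [accepting]
after full input: {1,2,3,4,6,10,11}  (accept=1 in)

Answer: ACCEPT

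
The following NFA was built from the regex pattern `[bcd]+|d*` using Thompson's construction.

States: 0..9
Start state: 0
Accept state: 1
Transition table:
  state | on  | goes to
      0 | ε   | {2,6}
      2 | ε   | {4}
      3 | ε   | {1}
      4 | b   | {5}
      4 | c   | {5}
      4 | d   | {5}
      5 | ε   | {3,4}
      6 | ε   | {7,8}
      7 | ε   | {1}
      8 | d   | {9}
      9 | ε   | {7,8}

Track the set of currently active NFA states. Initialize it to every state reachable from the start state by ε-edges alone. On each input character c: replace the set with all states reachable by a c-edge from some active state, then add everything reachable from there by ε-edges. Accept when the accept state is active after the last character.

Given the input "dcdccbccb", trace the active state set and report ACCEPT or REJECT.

S₀ = ε-closure({0}) = {0,1,2,4,6,7,8}
'd' @ 1: {1,3,4,5,7,8,9}  [accepting]
'c' @ 2: {1,3,4,5}  [accepting]
'd' @ 3: {1,3,4,5}  [accepting]
'c' @ 4: {1,3,4,5}  [accepting]
'c' @ 5: {1,3,4,5}  [accepting]
'b' @ 6: {1,3,4,5}  [accepting]
'c' @ 7: {1,3,4,5}  [accepting]
'c' @ 8: {1,3,4,5}  [accepting]
'b' @ 9: {1,3,4,5}  [accepting]
after full input: {1,3,4,5}  (accept=1 in)

Answer: ACCEPT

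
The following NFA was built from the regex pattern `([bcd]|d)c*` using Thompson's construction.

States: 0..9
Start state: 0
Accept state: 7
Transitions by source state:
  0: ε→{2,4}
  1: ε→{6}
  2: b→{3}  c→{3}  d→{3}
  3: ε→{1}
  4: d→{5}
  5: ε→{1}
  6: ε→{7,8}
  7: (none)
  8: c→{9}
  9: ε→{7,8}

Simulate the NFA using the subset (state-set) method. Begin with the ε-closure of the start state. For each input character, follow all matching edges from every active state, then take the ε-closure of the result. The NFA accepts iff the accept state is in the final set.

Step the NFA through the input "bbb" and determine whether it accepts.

initial (ε-close {0}): {0,2,4}
'b' @ 1: {1,3,6,7,8}  [accepting]
'b' @ 2: {}  — no active states
rest 'b' ignored (set empty)
end set {} — state 7 not in

Answer: REJECT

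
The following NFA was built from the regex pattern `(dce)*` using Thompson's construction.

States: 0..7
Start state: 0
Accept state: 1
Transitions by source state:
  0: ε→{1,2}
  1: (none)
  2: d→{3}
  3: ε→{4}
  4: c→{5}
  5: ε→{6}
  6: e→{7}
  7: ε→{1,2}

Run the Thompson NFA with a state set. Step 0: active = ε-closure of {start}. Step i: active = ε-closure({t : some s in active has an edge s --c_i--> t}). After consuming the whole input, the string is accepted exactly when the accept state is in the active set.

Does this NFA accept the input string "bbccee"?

Answer: REJECT

Derivation:
S₀ = ε-closure({0}) = {0,1,2}
'b' @ 1: {}  — dead — no transitions
rest 'bccee' ignored (set empty)
final: {}; accept 1 not in set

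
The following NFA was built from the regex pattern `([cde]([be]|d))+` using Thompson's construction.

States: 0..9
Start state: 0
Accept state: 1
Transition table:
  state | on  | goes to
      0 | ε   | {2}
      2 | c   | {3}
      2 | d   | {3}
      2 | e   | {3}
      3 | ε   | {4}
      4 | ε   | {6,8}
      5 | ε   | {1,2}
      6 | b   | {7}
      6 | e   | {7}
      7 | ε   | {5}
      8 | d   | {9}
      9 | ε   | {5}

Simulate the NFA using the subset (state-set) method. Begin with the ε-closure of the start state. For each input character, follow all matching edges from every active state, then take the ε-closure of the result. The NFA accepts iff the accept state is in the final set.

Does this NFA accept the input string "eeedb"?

S₀ = ε-closure({0}) = {0,2}
'e' @ 1: {3,4,6,8}
'e' @ 2: {1,2,5,7}  ✓accept
'e' @ 3: {3,4,6,8}
'd' @ 4: {1,2,5,9}  ✓accept
'b' @ 5: {}  — dead — no transitions
end set {} — state 1 not in

Answer: REJECT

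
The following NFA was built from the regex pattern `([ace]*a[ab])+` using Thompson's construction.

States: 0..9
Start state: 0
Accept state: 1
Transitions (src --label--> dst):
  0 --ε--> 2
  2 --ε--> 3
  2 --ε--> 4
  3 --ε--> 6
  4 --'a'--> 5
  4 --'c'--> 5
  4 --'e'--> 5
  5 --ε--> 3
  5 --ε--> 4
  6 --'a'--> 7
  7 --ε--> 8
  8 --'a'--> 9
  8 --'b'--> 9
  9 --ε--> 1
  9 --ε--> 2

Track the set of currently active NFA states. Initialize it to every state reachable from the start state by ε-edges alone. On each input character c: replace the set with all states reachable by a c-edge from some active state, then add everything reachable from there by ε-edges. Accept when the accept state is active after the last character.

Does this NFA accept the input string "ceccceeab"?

Answer: ACCEPT

Derivation:
start: ε-closure({0}) = {0,2,3,4,6}
'c' @ 1: {3,4,5,6}
'e' @ 2: {3,4,5,6}
'c' @ 3: {3,4,5,6}
'c' @ 4: {3,4,5,6}
'c' @ 5: {3,4,5,6}
'e' @ 6: {3,4,5,6}
'e' @ 7: {3,4,5,6}
'a' @ 8: {3,4,5,6,7,8}
'b' @ 9: {1,2,3,4,6,9}  [accepting]
end set {1,2,3,4,6,9} — state 1 in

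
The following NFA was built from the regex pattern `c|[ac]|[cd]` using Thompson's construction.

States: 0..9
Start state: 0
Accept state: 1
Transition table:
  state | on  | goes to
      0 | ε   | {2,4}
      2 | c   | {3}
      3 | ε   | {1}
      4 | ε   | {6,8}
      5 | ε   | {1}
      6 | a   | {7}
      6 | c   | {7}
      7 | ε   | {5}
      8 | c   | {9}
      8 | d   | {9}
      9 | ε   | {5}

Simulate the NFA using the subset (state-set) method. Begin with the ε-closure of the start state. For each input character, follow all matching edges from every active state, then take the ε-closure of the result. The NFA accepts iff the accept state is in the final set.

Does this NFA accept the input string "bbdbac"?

S₀ = ε-closure({0}) = {0,2,4,6,8}
'b' @ 1: {}  — dead — no transitions
rest 'bdbac' ignored (set empty)
end set {} — state 1 not in

Answer: REJECT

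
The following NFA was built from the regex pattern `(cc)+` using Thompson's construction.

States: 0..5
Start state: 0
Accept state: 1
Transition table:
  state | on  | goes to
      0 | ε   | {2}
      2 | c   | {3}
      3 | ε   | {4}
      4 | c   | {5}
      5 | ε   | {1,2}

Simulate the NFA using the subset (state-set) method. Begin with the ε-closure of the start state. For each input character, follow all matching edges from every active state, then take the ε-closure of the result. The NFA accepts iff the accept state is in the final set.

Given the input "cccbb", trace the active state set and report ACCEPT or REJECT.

start: ε-closure({0}) = {0,2}
'c' @ 1: {3,4}
'c' @ 2: {1,2,5}  ✓accept
'c' @ 3: {3,4}
'b' @ 4: {}  — no active states
rest 'b' ignored (set empty)
final: {}; accept 1 not in set

Answer: REJECT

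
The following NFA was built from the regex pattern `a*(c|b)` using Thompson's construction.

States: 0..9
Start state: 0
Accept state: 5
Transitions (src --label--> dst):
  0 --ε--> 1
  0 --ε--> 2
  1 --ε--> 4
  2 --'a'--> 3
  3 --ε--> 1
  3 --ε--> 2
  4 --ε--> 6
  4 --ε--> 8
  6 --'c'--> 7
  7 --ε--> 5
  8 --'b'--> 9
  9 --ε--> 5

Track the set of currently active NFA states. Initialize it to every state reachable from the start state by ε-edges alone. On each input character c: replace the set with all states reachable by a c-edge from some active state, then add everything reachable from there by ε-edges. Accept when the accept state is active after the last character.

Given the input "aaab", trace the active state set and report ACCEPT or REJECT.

start: ε-closure({0}) = {0,1,2,4,6,8}
'a' @ 1: {1,2,3,4,6,8}
'a' @ 2: {1,2,3,4,6,8}
'a' @ 3: {1,2,3,4,6,8}
'b' @ 4: {5,9}  [accepting]
after full input: {5,9}  (accept=5 in)

Answer: ACCEPT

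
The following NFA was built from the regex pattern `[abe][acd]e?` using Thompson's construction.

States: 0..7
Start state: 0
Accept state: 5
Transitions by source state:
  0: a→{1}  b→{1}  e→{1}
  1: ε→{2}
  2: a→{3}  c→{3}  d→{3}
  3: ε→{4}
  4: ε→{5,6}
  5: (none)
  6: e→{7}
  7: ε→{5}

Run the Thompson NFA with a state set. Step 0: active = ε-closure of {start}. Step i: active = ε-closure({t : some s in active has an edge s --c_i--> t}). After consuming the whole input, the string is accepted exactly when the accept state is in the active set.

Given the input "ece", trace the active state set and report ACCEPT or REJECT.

initial (ε-close {0}): {0}
'e' @ 1: {1,2}
'c' @ 2: {3,4,5,6}  (accept∈set)
'e' @ 3: {5,7}  (accept∈set)
after full input: {5,7}  (accept=5 in)

Answer: ACCEPT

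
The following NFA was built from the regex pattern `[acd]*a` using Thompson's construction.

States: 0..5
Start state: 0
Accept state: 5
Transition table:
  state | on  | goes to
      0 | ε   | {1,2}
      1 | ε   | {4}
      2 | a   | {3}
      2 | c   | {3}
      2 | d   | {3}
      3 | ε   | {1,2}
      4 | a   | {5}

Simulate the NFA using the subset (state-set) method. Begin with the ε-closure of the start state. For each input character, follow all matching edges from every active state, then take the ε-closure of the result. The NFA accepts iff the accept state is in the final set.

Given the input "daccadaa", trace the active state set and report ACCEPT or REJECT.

initial (ε-close {0}): {0,1,2,4}
'd' @ 1: {1,2,3,4}
'a' @ 2: {1,2,3,4,5}  (accept∈set)
'c' @ 3: {1,2,3,4}
'c' @ 4: {1,2,3,4}
'a' @ 5: {1,2,3,4,5}  (accept∈set)
'd' @ 6: {1,2,3,4}
'a' @ 7: {1,2,3,4,5}  (accept∈set)
'a' @ 8: {1,2,3,4,5}  (accept∈set)
end set {1,2,3,4,5} — state 5 in

Answer: ACCEPT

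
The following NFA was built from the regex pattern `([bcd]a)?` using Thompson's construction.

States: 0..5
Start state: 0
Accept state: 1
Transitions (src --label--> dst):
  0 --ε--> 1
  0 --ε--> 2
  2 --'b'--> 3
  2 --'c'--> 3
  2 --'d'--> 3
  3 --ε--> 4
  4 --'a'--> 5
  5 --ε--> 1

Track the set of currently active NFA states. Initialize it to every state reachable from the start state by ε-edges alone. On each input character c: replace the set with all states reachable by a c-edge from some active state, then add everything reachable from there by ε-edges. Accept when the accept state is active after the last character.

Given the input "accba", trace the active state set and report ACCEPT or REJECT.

S₀ = ε-closure({0}) = {0,1,2}
'a' @ 1: {}  — state set empty
rest 'ccba' ignored (set empty)
after full input: {}  (accept=1 not in)

Answer: REJECT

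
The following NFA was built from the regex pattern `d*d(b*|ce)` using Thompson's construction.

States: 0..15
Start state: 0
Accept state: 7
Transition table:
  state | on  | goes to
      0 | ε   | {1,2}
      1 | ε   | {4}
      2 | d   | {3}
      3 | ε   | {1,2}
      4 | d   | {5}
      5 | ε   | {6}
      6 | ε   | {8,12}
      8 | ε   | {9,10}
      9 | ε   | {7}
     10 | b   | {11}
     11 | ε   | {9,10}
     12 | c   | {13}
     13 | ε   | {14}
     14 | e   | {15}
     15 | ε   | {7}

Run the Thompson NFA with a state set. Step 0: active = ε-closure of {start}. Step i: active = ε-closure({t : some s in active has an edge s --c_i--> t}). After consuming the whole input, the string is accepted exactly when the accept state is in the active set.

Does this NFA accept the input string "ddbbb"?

initial (ε-close {0}): {0,1,2,4}
'd' @ 1: {1,2,3,4,5,6,7,8,9,10,12}  ✓accept
'd' @ 2: {1,2,3,4,5,6,7,8,9,10,12}  ✓accept
'b' @ 3: {7,9,10,11}  ✓accept
'b' @ 4: {7,9,10,11}  ✓accept
'b' @ 5: {7,9,10,11}  ✓accept
final: {7,9,10,11}; accept 7 in set

Answer: ACCEPT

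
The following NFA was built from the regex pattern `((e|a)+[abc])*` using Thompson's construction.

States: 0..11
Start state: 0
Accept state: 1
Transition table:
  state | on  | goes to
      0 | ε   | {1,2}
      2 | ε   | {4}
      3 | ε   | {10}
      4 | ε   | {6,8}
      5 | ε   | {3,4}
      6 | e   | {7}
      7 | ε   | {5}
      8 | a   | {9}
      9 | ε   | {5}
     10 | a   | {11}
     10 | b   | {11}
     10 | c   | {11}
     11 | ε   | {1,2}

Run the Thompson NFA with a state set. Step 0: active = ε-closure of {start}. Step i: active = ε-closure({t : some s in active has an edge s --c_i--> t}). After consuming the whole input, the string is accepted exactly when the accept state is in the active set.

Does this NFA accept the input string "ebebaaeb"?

Answer: ACCEPT

Steps:
start: ε-closure({0}) = {0,1,2,4,6,8}
'e' @ 1: {3,4,5,6,7,8,10}
'b' @ 2: {1,2,4,6,8,11}  (accept∈set)
'e' @ 3: {3,4,5,6,7,8,10}
'b' @ 4: {1,2,4,6,8,11}  (accept∈set)
'a' @ 5: {3,4,5,6,8,9,10}
'a' @ 6: {1,2,3,4,5,6,8,9,10,11}  (accept∈set)
'e' @ 7: {3,4,5,6,7,8,10}
'b' @ 8: {1,2,4,6,8,11}  (accept∈set)
end set {1,2,4,6,8,11} — state 1 in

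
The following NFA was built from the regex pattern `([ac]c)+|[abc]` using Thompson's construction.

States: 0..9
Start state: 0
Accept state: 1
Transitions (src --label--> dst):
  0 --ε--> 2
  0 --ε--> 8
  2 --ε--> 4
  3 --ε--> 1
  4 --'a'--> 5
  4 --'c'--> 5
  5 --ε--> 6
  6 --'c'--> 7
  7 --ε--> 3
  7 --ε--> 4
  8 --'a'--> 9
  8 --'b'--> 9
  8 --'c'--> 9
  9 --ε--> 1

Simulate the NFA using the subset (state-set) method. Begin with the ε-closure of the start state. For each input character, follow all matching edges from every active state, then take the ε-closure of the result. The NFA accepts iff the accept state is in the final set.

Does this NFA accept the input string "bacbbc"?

Answer: REJECT

Derivation:
S₀ = ε-closure({0}) = {0,2,4,8}
'b' @ 1: {1,9}  [accepting]
'a' @ 2: {}  — dead — no transitions
rest 'cbbc' ignored (set empty)
final: {}; accept 1 not in set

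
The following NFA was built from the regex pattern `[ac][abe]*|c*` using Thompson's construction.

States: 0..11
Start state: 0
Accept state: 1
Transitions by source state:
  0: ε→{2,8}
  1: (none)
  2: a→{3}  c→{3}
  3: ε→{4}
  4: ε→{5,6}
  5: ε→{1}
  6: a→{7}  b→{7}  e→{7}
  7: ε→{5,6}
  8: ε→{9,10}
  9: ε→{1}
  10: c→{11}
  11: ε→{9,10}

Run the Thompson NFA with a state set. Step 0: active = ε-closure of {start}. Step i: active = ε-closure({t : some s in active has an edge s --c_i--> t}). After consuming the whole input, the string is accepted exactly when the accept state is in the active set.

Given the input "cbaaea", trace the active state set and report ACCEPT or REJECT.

start: ε-closure({0}) = {0,1,2,8,9,10}
'c' @ 1: {1,3,4,5,6,9,10,11}  [accepting]
'b' @ 2: {1,5,6,7}  [accepting]
'a' @ 3: {1,5,6,7}  [accepting]
'a' @ 4: {1,5,6,7}  [accepting]
'e' @ 5: {1,5,6,7}  [accepting]
'a' @ 6: {1,5,6,7}  [accepting]
final: {1,5,6,7}; accept 1 in set

Answer: ACCEPT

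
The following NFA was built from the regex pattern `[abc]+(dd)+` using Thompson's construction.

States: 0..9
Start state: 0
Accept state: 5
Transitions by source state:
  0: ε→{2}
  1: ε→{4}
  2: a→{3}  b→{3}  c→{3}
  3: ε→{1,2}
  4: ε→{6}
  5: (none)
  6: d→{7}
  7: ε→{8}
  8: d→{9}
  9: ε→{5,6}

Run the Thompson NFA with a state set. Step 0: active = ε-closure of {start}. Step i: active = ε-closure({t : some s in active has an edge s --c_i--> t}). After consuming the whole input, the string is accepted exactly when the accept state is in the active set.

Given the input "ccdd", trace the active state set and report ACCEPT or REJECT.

S₀ = ε-closure({0}) = {0,2}
'c' @ 1: {1,2,3,4,6}
'c' @ 2: {1,2,3,4,6}
'd' @ 3: {7,8}
'd' @ 4: {5,6,9}  [accepting]
final: {5,6,9}; accept 5 in set

Answer: ACCEPT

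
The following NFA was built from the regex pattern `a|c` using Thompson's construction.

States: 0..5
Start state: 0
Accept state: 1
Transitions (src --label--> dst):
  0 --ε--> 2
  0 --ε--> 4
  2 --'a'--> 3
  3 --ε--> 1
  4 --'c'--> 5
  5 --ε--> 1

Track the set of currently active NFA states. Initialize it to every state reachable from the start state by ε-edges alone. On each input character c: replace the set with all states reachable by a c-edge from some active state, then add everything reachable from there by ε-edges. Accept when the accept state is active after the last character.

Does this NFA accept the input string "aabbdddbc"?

S₀ = ε-closure({0}) = {0,2,4}
'a' @ 1: {1,3}  ✓accept
'a' @ 2: {}  — dead — no transitions
rest 'bbdddbc' ignored (set empty)
final: {}; accept 1 not in set

Answer: REJECT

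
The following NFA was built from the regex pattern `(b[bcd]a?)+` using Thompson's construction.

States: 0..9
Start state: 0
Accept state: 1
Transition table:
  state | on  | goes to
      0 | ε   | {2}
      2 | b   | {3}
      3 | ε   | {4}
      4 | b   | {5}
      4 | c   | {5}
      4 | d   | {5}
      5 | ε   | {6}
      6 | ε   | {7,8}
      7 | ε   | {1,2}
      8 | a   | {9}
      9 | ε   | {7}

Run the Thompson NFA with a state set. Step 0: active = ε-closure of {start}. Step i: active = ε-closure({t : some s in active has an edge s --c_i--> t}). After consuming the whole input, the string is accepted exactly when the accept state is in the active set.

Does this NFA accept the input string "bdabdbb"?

S₀ = ε-closure({0}) = {0,2}
'b' @ 1: {3,4}
'd' @ 2: {1,2,5,6,7,8}  ✓accept
'a' @ 3: {1,2,7,9}  ✓accept
'b' @ 4: {3,4}
'd' @ 5: {1,2,5,6,7,8}  ✓accept
'b' @ 6: {3,4}
'b' @ 7: {1,2,5,6,7,8}  ✓accept
final: {1,2,5,6,7,8}; accept 1 in set

Answer: ACCEPT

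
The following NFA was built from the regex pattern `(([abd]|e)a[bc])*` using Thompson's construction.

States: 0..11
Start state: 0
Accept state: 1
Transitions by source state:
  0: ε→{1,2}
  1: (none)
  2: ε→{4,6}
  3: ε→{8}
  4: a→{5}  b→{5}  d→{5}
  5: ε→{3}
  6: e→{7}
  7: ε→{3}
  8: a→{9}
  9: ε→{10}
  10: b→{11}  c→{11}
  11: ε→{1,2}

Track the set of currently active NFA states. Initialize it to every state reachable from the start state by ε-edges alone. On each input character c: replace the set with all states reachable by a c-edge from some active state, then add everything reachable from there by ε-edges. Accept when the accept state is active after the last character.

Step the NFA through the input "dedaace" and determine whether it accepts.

Answer: REJECT

Trace:
initial (ε-close {0}): {0,1,2,4,6}
'd' @ 1: {3,5,8}
'e' @ 2: {}  — no active states
rest 'daace' ignored (set empty)
end set {} — state 1 not in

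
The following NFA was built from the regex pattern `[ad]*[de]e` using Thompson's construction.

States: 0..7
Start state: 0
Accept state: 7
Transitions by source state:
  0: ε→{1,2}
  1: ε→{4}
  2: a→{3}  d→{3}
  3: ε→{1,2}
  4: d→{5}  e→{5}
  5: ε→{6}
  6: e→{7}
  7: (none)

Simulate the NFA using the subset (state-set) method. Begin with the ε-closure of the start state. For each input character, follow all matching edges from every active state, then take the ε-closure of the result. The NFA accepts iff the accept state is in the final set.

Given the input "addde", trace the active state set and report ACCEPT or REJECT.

S₀ = ε-closure({0}) = {0,1,2,4}
'a' @ 1: {1,2,3,4}
'd' @ 2: {1,2,3,4,5,6}
'd' @ 3: {1,2,3,4,5,6}
'd' @ 4: {1,2,3,4,5,6}
'e' @ 5: {5,6,7}  [accepting]
final: {5,6,7}; accept 7 in set

Answer: ACCEPT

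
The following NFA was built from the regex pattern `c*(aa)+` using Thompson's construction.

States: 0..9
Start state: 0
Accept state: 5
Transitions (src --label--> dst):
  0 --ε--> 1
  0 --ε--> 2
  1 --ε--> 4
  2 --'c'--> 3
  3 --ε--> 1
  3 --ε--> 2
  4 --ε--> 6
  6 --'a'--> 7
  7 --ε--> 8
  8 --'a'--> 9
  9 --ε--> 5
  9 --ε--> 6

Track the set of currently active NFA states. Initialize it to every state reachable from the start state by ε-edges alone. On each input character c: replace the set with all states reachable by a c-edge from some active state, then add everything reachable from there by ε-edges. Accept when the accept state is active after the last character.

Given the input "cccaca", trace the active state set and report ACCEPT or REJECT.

initial (ε-close {0}): {0,1,2,4,6}
'c' @ 1: {1,2,3,4,6}
'c' @ 2: {1,2,3,4,6}
'c' @ 3: {1,2,3,4,6}
'a' @ 4: {7,8}
'c' @ 5: {}  — dead — no transitions
rest 'a' ignored (set empty)
final: {}; accept 5 not in set

Answer: REJECT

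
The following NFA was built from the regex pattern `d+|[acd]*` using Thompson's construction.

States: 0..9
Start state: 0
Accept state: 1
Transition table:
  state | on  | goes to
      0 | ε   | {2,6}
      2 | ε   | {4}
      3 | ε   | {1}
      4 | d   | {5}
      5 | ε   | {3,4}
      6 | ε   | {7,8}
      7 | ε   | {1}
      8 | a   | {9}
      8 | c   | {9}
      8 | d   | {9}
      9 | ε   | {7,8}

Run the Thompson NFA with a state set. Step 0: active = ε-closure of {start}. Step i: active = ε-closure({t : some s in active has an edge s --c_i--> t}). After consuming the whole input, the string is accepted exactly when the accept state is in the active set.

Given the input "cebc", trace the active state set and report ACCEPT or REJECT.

start: ε-closure({0}) = {0,1,2,4,6,7,8}
'c' @ 1: {1,7,8,9}  ✓accept
'e' @ 2: {}  — no active states
rest 'bc' ignored (set empty)
final: {}; accept 1 not in set

Answer: REJECT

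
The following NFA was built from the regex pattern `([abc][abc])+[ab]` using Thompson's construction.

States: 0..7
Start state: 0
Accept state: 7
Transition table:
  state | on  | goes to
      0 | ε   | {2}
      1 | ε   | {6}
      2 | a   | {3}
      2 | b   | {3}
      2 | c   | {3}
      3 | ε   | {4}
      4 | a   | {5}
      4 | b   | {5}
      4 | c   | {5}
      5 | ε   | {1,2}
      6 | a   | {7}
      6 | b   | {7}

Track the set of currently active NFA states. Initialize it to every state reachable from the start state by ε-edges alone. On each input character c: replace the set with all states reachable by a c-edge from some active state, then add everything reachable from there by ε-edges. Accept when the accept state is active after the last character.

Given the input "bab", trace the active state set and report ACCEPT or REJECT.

Answer: ACCEPT

Trace:
S₀ = ε-closure({0}) = {0,2}
'b' @ 1: {3,4}
'a' @ 2: {1,2,5,6}
'b' @ 3: {3,4,7}  [accepting]
final: {3,4,7}; accept 7 in set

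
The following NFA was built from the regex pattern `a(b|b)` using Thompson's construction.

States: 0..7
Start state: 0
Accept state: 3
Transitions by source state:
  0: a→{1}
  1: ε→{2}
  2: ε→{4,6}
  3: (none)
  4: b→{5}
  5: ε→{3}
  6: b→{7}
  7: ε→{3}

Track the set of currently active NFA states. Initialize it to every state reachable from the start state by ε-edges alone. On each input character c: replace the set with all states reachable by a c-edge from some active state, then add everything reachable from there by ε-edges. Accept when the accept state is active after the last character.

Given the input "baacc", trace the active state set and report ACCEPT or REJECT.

start: ε-closure({0}) = {0}
'b' @ 1: {}  — state set empty
rest 'aacc' ignored (set empty)
final: {}; accept 3 not in set

Answer: REJECT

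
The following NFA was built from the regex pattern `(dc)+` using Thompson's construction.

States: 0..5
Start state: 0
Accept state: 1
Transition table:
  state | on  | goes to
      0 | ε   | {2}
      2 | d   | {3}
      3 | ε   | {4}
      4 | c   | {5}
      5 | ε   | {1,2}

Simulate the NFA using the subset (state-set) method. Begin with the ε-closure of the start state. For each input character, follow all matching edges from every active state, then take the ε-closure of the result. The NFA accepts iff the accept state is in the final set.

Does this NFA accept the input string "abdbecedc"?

Answer: REJECT

Steps:
start: ε-closure({0}) = {0,2}
'a' @ 1: {}  — dead — no transitions
rest 'bdbecedc' ignored (set empty)
after full input: {}  (accept=1 not in)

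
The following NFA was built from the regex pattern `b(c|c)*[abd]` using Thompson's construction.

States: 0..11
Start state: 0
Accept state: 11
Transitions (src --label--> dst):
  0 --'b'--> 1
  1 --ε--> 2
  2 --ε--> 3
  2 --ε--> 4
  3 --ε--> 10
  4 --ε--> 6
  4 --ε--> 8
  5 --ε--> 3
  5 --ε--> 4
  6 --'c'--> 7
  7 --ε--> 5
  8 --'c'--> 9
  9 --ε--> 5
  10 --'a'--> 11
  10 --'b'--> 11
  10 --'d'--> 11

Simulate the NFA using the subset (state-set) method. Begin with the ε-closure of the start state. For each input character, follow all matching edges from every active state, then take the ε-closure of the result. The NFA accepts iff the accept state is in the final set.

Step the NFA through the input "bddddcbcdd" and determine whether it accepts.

start: ε-closure({0}) = {0}
'b' @ 1: {1,2,3,4,6,8,10}
'd' @ 2: {11}  ✓accept
'd' @ 3: {}  — no active states
rest 'ddcbcdd' ignored (set empty)
end set {} — state 11 not in

Answer: REJECT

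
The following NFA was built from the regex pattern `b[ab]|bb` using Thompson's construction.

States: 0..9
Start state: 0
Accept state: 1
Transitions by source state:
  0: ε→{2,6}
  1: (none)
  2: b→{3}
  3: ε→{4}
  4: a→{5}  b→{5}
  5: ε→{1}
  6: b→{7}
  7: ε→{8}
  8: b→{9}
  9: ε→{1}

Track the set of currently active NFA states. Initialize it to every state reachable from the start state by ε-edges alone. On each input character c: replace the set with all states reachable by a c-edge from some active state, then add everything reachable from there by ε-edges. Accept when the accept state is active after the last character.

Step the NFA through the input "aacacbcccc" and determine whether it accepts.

Answer: REJECT

Derivation:
S₀ = ε-closure({0}) = {0,2,6}
'a' @ 1: {}  — dead — no transitions
rest 'acacbcccc' ignored (set empty)
end set {} — state 1 not in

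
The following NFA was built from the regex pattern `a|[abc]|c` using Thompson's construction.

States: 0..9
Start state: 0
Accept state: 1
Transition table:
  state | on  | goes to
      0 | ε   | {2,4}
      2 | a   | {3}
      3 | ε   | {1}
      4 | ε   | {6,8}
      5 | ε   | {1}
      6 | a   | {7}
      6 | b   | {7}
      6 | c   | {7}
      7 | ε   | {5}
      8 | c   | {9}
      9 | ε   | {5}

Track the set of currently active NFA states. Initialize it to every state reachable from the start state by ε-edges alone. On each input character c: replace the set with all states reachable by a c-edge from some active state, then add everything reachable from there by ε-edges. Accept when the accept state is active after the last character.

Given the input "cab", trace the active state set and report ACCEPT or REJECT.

S₀ = ε-closure({0}) = {0,2,4,6,8}
'c' @ 1: {1,5,7,9}  [accepting]
'a' @ 2: {}  — state set empty
rest 'b' ignored (set empty)
end set {} — state 1 not in

Answer: REJECT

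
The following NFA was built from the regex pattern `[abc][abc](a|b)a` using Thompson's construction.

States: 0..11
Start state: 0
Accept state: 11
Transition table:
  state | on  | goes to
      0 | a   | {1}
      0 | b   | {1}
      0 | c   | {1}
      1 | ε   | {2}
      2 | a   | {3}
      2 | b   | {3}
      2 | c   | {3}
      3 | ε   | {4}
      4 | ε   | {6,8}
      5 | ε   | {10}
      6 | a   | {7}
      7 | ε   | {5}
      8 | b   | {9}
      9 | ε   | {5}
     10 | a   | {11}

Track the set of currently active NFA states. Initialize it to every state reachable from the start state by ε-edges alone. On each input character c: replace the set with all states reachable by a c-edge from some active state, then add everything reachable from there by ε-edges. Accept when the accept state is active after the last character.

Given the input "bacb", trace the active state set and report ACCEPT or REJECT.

Answer: REJECT

Steps:
start: ε-closure({0}) = {0}
'b' @ 1: {1,2}
'a' @ 2: {3,4,6,8}
'c' @ 3: {}  — state set empty
rest 'b' ignored (set empty)
final: {}; accept 11 not in set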